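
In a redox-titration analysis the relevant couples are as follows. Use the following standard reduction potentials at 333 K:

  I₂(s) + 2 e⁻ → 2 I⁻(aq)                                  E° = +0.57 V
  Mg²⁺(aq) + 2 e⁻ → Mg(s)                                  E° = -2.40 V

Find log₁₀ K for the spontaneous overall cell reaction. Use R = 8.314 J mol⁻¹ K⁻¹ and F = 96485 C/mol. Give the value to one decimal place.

89.9

Cathode: I₂/I⁻; anode: Mg²⁺/Mg. E°cell = (+0.57) − (-2.40) = +2.97 V, with n = 2.
ΔG° = −nFE° = −RT ln K, so ln K = nFE°/(RT) = (2)(96485)(+2.97) / ((8.314)(333)) = 207.010.
log₁₀ K = 207.010 / ln 10 = 89.9.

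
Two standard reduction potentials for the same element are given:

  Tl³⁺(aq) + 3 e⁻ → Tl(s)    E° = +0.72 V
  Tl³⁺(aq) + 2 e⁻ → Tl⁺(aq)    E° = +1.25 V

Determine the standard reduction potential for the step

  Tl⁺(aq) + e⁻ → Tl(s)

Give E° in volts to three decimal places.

Sequential free energies add, so n₃E°₃ = n₁E°₁ + n₂E°₂.
With n₃ = 3, and the known step contributing 2×(+1.25) V, the unknown satisfies 1·E° = 3×(+0.72) − 2×(+1.25) = -0.340.
E° = -0.340 / 1 = -0.340 V.

-0.340 V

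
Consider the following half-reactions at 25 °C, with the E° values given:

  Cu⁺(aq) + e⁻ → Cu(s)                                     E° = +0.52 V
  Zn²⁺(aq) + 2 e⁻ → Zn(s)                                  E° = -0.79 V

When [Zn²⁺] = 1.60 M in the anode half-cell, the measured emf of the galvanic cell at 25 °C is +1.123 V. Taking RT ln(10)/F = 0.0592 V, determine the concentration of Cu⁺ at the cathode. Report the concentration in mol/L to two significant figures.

0.00088 M

Cu⁺/Cu is the cathode, Zn²⁺/Zn the anode: E°cell = +1.31 V, n = 2.
Overall reaction: 2 Cu⁺(aq) + Zn(s) → 2 Cu(s) + Zn²⁺(aq); Q = [Zn²⁺]^1/[Cu⁺]^2.
From E = E° − (0.0592/n) log Q: log Q = (E° − E)·n/0.0592 = (+1.31 − (+1.123))·2/0.0592 = 6.3176.
So 2·log[Cu⁺] = 1·log(1.6) − log Q = 0.2041 − (6.3176) = -6.1135; log[Cu⁺] = -6.1135 / 2 = -3.0568; [Cu⁺] = 10^(-3.0568) ≈ 0.00088 M.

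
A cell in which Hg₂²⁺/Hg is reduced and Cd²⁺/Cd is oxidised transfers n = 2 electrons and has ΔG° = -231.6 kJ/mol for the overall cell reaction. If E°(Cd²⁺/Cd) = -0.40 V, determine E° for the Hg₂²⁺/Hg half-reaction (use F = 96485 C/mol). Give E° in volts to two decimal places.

+0.80 V

E°cell = −ΔG°/(nF) = −(-231.6×10³)/((2)(96485)) = +1.200 V.
Since Hg₂²⁺/Hg is the cathode and Cd²⁺/Cd the anode, E°cell = E°(Hg₂²⁺/Hg) − E°(Cd²⁺/Cd).
So E°(Hg₂²⁺/Hg) = E°cell + E°(Cd²⁺/Cd) = +1.200 + (-0.40) = +0.80 V.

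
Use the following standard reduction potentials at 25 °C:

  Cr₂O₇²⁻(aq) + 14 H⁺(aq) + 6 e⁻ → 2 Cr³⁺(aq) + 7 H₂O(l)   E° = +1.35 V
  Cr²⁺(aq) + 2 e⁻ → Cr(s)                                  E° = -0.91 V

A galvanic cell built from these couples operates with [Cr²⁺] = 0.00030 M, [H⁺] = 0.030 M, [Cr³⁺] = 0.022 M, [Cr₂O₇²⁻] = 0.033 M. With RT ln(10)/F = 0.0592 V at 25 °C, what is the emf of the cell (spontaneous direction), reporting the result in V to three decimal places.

+2.172 V

Cr₂O₇²⁻/Cr³⁺ is the cathode (higher E°), Cr²⁺/Cr the anode: E°cell = +1.35 − (-0.91) = +2.26 V, n = 6.
Overall: Cr₂O₇²⁻(aq) + 14 H⁺(aq) + 3 Cr(s) → 2 Cr³⁺(aq) + 7 H₂O(l) + 3 Cr²⁺(aq)
Q = [Cr³⁺]^2·[Cr²⁺]^3 / ([Cr₂O₇²⁻]·[H⁺]^14); log Q = 8.918.
E = E° − (0.0592/n) log Q = +2.26 − (0.0592/6)(8.918) = +2.172 V.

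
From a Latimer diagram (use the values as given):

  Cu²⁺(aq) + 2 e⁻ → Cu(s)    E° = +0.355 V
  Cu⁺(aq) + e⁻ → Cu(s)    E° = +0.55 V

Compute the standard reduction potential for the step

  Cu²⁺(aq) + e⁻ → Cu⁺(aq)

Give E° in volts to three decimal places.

Sequential free energies add, so n₃E°₃ = n₁E°₁ + n₂E°₂.
With n₃ = 2, and the known step contributing 1×(+0.55) V, the unknown satisfies 1·E° = 2×(+0.355) − 1×(+0.55) = +0.160.
E° = +0.160 / 1 = +0.160 V.

+0.160 V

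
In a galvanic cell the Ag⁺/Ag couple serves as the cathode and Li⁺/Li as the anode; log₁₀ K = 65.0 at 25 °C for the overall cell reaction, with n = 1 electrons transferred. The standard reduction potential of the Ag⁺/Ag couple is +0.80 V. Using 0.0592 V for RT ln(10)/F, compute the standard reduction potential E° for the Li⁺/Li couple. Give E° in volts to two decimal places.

E°cell = (0.0592/n)·log K = (0.0592/1)(65.0) = +3.848 V.
Since Ag⁺/Ag is the cathode and Li⁺/Li the anode, E°cell = E°(Ag⁺/Ag) − E°(Li⁺/Li).
So E°(Li⁺/Li) = E°(Ag⁺/Ag) − E°cell = (+0.80) − (+3.848) = -3.05 V.

-3.05 V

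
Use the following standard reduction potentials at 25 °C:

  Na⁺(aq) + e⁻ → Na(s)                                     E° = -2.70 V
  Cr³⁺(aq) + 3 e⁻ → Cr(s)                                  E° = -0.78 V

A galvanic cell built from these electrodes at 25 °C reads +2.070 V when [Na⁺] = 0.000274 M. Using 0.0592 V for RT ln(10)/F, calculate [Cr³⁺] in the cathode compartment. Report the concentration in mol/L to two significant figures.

Cr³⁺/Cr is the cathode, Na⁺/Na the anode: E°cell = +1.92 V, n = 3.
Overall reaction: Cr³⁺(aq) + 3 Na(s) → Cr(s) + 3 Na⁺(aq); Q = [Na⁺]^3/[Cr³⁺]^1.
From E = E° − (0.0592/n) log Q: log Q = (E° − E)·n/0.0592 = (+1.92 − (+2.070))·3/0.0592 = -7.6014.
So 1·log[Cr³⁺] = 3·log(0.000274) − log Q = -10.6867 − (-7.6014) = -3.0853; [Cr³⁺] = 10^(-3.0853) ≈ 0.00082 M.

0.00082 M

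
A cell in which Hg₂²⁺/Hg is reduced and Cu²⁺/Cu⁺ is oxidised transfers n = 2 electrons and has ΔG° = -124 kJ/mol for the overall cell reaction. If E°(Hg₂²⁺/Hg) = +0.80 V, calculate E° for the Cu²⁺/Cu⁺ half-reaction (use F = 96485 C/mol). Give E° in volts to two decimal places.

E°cell = −ΔG°/(nF) = −(-124×10³)/((2)(96485)) = +0.643 V.
Since Hg₂²⁺/Hg is the cathode and Cu²⁺/Cu⁺ the anode, E°cell = E°(Hg₂²⁺/Hg) − E°(Cu²⁺/Cu⁺).
So E°(Cu²⁺/Cu⁺) = E°(Hg₂²⁺/Hg) − E°cell = (+0.80) − (+0.643) = +0.16 V.

+0.16 V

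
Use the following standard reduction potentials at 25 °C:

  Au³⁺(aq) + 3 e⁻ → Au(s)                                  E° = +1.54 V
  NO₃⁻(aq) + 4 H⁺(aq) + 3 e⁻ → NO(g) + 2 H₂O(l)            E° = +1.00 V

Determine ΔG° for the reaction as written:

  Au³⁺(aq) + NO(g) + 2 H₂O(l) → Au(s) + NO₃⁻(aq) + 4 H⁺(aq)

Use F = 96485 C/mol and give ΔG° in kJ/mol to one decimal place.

As written, Au³⁺/Au is reduced (cathode) and NO₃⁻/NO is oxidised (anode), so E°cell = (+1.54) − (+1.00) = +0.54 V.
Balancing electrons gives n = 3.
ΔG° = −nFE° = −(3)(96485)(+0.54) = -156,306 J = -156.3 kJ/mol.

-156.3 kJ/mol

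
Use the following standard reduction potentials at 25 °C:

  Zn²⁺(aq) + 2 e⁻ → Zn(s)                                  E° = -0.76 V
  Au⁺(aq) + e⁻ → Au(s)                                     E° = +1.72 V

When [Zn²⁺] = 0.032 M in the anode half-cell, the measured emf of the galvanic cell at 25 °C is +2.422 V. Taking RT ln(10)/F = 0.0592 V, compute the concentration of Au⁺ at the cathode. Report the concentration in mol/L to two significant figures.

Au⁺/Au is the cathode, Zn²⁺/Zn the anode: E°cell = +2.48 V, n = 2.
Overall reaction: 2 Au⁺(aq) + Zn(s) → 2 Au(s) + Zn²⁺(aq); Q = [Zn²⁺]^1/[Au⁺]^2.
From E = E° − (0.0592/n) log Q: log Q = (E° − E)·n/0.0592 = (+2.48 − (+2.422))·2/0.0592 = 1.9595.
So 2·log[Au⁺] = 1·log(0.032) − log Q = -1.4949 − (1.9595) = -3.4544; log[Au⁺] = -3.4544 / 2 = -1.7272; [Au⁺] = 10^(-1.7272) ≈ 0.019 M.

0.019 M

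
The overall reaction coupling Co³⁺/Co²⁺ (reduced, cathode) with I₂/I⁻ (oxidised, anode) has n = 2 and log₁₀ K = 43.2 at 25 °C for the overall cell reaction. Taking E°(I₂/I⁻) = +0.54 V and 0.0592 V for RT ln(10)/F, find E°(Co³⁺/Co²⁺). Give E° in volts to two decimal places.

E°cell = (0.0592/n)·log K = (0.0592/2)(43.2) = +1.279 V.
Since Co³⁺/Co²⁺ is the cathode and I₂/I⁻ the anode, E°cell = E°(Co³⁺/Co²⁺) − E°(I₂/I⁻).
So E°(Co³⁺/Co²⁺) = E°cell + E°(I₂/I⁻) = +1.279 + (+0.54) = +1.82 V.

+1.82 V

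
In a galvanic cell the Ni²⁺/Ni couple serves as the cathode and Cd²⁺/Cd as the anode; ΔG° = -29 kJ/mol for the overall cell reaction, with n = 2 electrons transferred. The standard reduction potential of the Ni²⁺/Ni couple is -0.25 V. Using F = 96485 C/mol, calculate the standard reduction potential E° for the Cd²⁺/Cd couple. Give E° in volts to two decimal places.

-0.40 V

E°cell = −ΔG°/(nF) = −(-29×10³)/((2)(96485)) = +0.150 V.
Since Ni²⁺/Ni is the cathode and Cd²⁺/Cd the anode, E°cell = E°(Ni²⁺/Ni) − E°(Cd²⁺/Cd).
So E°(Cd²⁺/Cd) = E°(Ni²⁺/Ni) − E°cell = (-0.25) − (+0.150) = -0.40 V.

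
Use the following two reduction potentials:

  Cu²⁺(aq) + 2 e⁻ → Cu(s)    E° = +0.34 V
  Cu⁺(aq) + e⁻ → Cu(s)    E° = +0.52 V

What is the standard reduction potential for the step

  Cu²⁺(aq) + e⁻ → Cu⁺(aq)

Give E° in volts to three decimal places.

+0.160 V

Sequential free energies add, so n₃E°₃ = n₁E°₁ + n₂E°₂.
With n₃ = 2, and the known step contributing 1×(+0.52) V, the unknown satisfies 1·E° = 2×(+0.34) − 1×(+0.52) = +0.160.
E° = +0.160 / 1 = +0.160 V.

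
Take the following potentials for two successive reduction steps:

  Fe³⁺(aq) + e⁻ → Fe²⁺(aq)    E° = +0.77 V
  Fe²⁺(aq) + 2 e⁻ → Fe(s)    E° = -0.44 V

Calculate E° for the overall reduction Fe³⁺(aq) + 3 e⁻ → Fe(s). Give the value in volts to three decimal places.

-0.037 V

Standard free energies of sequential steps add: ΔG°₃ = ΔG°₁ + ΔG°₂, so n₃E°₃ = n₁E°₁ + n₂E°₂.
E°₃ = (1×+0.77 + 2×-0.44) / 3 = (-0.110) / 3 = -0.037 V.
Simply averaging or adding the two E° values would be wrong; the electron-weighted sum is required.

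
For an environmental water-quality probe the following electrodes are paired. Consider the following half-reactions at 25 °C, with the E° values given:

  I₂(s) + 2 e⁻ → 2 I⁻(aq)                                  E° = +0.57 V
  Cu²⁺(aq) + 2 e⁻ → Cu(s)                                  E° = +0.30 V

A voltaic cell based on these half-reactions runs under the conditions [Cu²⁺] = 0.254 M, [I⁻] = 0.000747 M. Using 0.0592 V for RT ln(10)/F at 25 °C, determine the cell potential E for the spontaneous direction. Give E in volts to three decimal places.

I₂/I⁻ is the cathode (higher E°), Cu²⁺/Cu the anode: E°cell = +0.57 − (+0.30) = +0.27 V, n = 2.
Overall: I₂(s) + Cu(s) → 2 I⁻(aq) + Cu²⁺(aq)
Q = [I⁻]^2·[Cu²⁺]; log Q = -6.849.
E = E° − (0.0592/n) log Q = +0.27 − (0.0592/2)(-6.849) = +0.473 V.

+0.473 V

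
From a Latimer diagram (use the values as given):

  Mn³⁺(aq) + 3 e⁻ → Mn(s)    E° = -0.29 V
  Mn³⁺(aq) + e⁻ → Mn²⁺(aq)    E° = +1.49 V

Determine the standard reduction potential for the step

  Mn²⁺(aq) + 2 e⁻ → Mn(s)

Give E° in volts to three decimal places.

Sequential free energies add, so n₃E°₃ = n₁E°₁ + n₂E°₂.
With n₃ = 3, and the known step contributing 1×(+1.49) V, the unknown satisfies 2·E° = 3×(-0.29) − 1×(+1.49) = -2.360.
E° = -2.360 / 2 = -1.180 V.

-1.180 V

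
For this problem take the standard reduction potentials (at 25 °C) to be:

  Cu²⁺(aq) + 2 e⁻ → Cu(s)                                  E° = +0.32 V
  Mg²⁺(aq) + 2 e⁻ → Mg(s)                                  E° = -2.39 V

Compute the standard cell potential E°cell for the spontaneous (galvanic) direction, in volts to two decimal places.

+2.71 V

The Cu²⁺/Cu couple has the higher reduction potential, so it is the cathode; Mg²⁺/Mg is oxidised at the anode.
E°cell = E°(cathode) − E°(anode) = (+0.32) − (-2.39) = +2.71 V.
Since E°cell > 0, the reaction is spontaneous under standard conditions.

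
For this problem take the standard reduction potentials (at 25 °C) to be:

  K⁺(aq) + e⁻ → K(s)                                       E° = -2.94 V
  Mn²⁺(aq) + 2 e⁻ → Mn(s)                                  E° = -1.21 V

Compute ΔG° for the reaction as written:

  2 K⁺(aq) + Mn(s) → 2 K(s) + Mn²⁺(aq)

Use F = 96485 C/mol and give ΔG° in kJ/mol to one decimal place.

As written, K⁺/K is reduced (cathode) and Mn²⁺/Mn is oxidised (anode), so E°cell = (-2.94) − (-1.21) = -1.73 V.
Balancing electrons gives n = 2.
ΔG° = −nFE° = −(2)(96485)(-1.73) = 333,838 J = +333.8 kJ/mol.

+333.8 kJ/mol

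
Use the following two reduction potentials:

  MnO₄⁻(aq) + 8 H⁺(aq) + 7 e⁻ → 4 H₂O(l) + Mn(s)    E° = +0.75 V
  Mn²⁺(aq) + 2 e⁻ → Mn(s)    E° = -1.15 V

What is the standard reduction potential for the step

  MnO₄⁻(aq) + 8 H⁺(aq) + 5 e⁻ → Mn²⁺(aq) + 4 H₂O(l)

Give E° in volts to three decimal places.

Sequential free energies add, so n₃E°₃ = n₁E°₁ + n₂E°₂.
With n₃ = 7, and the known step contributing 2×(-1.15) V, the unknown satisfies 5·E° = 7×(+0.75) − 2×(-1.15) = +7.550.
E° = +7.550 / 5 = +1.510 V.

+1.510 V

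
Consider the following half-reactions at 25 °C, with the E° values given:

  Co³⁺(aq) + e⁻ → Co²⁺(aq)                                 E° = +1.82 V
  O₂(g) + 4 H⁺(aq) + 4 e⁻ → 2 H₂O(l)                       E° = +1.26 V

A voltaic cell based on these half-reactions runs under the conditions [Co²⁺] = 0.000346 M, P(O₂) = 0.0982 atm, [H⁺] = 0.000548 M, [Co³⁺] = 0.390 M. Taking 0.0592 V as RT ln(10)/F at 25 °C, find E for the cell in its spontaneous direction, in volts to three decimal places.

+0.949 V

Co³⁺/Co²⁺ is the cathode (higher E°), O₂/H₂O the anode: E°cell = +1.82 − (+1.26) = +0.56 V, n = 4.
Overall: 4 Co³⁺(aq) + 2 H₂O(l) → 4 Co²⁺(aq) + O₂(g) + 4 H⁺(aq)
Q = [Co²⁺]^4·P(O₂)·[H⁺]^4 / ([Co³⁺]^4); log Q = -26.261.
E = E° − (0.0592/n) log Q = +0.56 − (0.0592/4)(-26.261) = +0.949 V.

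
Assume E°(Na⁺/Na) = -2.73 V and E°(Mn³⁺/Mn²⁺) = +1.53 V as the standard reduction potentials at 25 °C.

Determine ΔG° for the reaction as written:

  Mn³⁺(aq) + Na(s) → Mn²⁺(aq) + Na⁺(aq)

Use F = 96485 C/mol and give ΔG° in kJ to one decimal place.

As written, Mn³⁺/Mn²⁺ is reduced (cathode) and Na⁺/Na is oxidised (anode), so E°cell = (+1.53) − (-2.73) = +4.26 V.
Balancing electrons gives n = 1.
ΔG° = −nFE° = −(1)(96485)(+4.26) = -411,026 J = -411.0 kJ.

-411.0 kJ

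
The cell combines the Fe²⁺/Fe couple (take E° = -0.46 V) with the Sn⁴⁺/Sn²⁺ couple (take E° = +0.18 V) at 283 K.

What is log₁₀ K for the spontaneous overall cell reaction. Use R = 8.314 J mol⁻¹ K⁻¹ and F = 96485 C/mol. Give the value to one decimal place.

Cathode: Sn⁴⁺/Sn²⁺; anode: Fe²⁺/Fe. E°cell = (+0.18) − (-0.46) = +0.64 V, with n = 2.
ΔG° = −nFE° = −RT ln K, so ln K = nFE°/(RT) = (2)(96485)(+0.64) / ((8.314)(283)) = 52.490.
log₁₀ K = 52.490 / ln 10 = 22.8.

22.8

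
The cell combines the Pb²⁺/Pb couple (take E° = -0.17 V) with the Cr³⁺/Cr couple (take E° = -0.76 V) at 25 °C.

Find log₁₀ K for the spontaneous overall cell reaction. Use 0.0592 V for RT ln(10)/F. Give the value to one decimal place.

59.8

Cathode: Pb²⁺/Pb; anode: Cr³⁺/Cr. E°cell = +0.59 V, n = 6.
log K = nE°cell / 0.0592 = (6)(+0.59) / 0.0592 = 59.8.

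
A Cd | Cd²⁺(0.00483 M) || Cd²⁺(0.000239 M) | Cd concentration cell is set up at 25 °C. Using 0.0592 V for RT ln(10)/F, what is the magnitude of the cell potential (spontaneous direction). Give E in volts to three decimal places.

+0.039 V

For a concentration cell E°cell = 0. The 0.00483 M side is the cathode (reduction is favoured where [Cd²⁺] is higher).
With n = 2, E = −(0.0592/2) log([Cd²⁺]ₐₙ/[Cd²⁺]꜀ₐₜ) = −(0.0592/2) log(0.000239/0.00483) = −(0.0592/2)(-1.306) = +0.039 V.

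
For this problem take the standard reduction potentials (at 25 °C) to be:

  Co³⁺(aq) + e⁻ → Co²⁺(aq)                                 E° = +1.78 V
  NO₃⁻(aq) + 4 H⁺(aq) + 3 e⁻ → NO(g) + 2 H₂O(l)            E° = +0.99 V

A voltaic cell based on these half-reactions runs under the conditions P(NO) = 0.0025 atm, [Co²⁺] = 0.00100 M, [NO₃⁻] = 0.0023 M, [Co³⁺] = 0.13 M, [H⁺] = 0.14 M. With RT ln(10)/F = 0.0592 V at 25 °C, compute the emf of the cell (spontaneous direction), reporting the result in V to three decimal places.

Co³⁺/Co²⁺ is the cathode (higher E°), NO₃⁻/NO the anode: E°cell = +1.78 − (+0.99) = +0.79 V, n = 3.
Overall: 3 Co³⁺(aq) + NO(g) + 2 H₂O(l) → 3 Co²⁺(aq) + NO₃⁻(aq) + 4 H⁺(aq)
Q = [Co²⁺]^3·[NO₃⁻]·[H⁺]^4 / ([Co³⁺]^3·P(NO)); log Q = -9.794.
E = E° − (0.0592/n) log Q = +0.79 − (0.0592/3)(-9.794) = +0.983 V.

+0.983 V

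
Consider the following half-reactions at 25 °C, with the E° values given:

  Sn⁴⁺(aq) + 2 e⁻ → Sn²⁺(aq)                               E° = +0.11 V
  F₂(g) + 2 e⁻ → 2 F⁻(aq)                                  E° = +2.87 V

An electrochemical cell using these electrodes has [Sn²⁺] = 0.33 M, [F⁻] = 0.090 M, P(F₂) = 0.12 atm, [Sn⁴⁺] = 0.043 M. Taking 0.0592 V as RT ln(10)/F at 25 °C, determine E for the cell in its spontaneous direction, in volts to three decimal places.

+2.821 V

F₂/F⁻ is the cathode (higher E°), Sn⁴⁺/Sn²⁺ the anode: E°cell = +2.87 − (+0.11) = +2.76 V, n = 2.
Overall: F₂(g) + Sn²⁺(aq) → 2 F⁻(aq) + Sn⁴⁺(aq)
Q = [F⁻]^2·[Sn⁴⁺] / (P(F₂)·[Sn²⁺]); log Q = -2.056.
E = E° − (0.0592/n) log Q = +2.76 − (0.0592/2)(-2.056) = +2.821 V.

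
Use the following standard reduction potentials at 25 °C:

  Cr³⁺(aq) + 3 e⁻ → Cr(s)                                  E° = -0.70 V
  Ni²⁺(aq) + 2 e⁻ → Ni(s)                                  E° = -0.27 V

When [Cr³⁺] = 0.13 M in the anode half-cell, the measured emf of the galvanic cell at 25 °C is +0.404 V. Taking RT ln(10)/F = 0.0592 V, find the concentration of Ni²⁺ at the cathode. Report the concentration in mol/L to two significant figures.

Ni²⁺/Ni is the cathode, Cr³⁺/Cr the anode: E°cell = +0.43 V, n = 6.
Overall reaction: 3 Ni²⁺(aq) + 2 Cr(s) → 3 Ni(s) + 2 Cr³⁺(aq); Q = [Cr³⁺]^2/[Ni²⁺]^3.
From E = E° − (0.0592/n) log Q: log Q = (E° − E)·n/0.0592 = (+0.43 − (+0.404))·6/0.0592 = 2.6351.
So 3·log[Ni²⁺] = 2·log(0.13) − log Q = -1.7721 − (2.6351) = -4.4072; log[Ni²⁺] = -4.4072 / 3 = -1.4691; [Ni²⁺] = 10^(-1.4691) ≈ 0.034 M.

0.034 M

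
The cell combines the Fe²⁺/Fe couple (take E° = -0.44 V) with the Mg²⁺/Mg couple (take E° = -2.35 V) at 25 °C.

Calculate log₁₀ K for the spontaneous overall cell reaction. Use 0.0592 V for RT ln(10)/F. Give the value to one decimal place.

Cathode: Fe²⁺/Fe; anode: Mg²⁺/Mg. E°cell = +1.91 V, n = 2.
log K = nE°cell / 0.0592 = (2)(+1.91) / 0.0592 = 64.5.

64.5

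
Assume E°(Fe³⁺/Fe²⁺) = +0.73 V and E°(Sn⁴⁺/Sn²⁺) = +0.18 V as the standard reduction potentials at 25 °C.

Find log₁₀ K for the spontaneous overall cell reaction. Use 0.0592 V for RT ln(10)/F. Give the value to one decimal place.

Cathode: Fe³⁺/Fe²⁺; anode: Sn⁴⁺/Sn²⁺. E°cell = +0.55 V, n = 2.
log K = nE°cell / 0.0592 = (2)(+0.55) / 0.0592 = 18.6.

18.6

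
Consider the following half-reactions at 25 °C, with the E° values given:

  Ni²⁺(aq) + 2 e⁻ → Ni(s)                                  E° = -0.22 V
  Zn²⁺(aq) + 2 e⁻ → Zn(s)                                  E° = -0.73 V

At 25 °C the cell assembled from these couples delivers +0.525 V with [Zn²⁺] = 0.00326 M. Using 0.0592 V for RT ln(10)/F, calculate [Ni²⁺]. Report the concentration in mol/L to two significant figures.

Ni²⁺/Ni is the cathode, Zn²⁺/Zn the anode: E°cell = +0.51 V, n = 2.
Overall reaction: Ni²⁺(aq) + Zn(s) → Ni(s) + Zn²⁺(aq); Q = [Zn²⁺]^1/[Ni²⁺]^1.
From E = E° − (0.0592/n) log Q: log Q = (E° − E)·n/0.0592 = (+0.51 − (+0.525))·2/0.0592 = -0.5068.
So 1·log[Ni²⁺] = 1·log(0.00326) − log Q = -2.4868 − (-0.5068) = -1.9800; [Ni²⁺] = 10^(-1.9800) ≈ 0.010 M.

0.010 M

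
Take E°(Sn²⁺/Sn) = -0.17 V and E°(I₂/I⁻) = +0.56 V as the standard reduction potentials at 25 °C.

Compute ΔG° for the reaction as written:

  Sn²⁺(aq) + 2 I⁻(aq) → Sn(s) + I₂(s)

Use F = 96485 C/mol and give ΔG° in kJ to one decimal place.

+140.9 kJ

As written, Sn²⁺/Sn is reduced (cathode) and I₂/I⁻ is oxidised (anode), so E°cell = (-0.17) − (+0.56) = -0.73 V.
Balancing electrons gives n = 2.
ΔG° = −nFE° = −(2)(96485)(-0.73) = 140,868 J = +140.9 kJ.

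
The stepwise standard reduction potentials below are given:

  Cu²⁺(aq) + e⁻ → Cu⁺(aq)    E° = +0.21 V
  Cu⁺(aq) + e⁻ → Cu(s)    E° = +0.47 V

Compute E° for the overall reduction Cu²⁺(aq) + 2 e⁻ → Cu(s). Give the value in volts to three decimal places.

Standard free energies of sequential steps add: ΔG°₃ = ΔG°₁ + ΔG°₂, so n₃E°₃ = n₁E°₁ + n₂E°₂.
E°₃ = (1×+0.21 + 1×+0.47) / 2 = (+0.680) / 2 = +0.340 V.

+0.340 V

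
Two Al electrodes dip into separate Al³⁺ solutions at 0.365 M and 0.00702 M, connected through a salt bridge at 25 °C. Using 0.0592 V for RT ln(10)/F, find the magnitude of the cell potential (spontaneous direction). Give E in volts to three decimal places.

For a concentration cell E°cell = 0. The 0.365 M side is the cathode (reduction is favoured where [Al³⁺] is higher).
With n = 3, E = −(0.0592/3) log([Al³⁺]ₐₙ/[Al³⁺]꜀ₐₜ) = −(0.0592/3) log(0.00702/0.365) = −(0.0592/3)(-1.716) = +0.034 V.

+0.034 V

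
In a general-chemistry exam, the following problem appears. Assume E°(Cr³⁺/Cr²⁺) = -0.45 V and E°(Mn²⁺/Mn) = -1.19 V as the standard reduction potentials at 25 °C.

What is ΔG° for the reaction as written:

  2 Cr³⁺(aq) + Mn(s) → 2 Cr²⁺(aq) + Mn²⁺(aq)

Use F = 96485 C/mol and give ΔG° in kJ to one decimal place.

-142.8 kJ

As written, Cr³⁺/Cr²⁺ is reduced (cathode) and Mn²⁺/Mn is oxidised (anode), so E°cell = (-0.45) − (-1.19) = +0.74 V.
Balancing electrons gives n = 2.
ΔG° = −nFE° = −(2)(96485)(+0.74) = -142,798 J = -142.8 kJ.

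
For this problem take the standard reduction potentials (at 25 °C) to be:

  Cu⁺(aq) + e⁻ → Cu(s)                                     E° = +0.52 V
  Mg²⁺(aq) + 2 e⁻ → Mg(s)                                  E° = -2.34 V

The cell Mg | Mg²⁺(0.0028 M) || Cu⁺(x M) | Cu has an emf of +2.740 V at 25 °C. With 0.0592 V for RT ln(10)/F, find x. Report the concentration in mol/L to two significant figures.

0.00050 M

Cu⁺/Cu is the cathode, Mg²⁺/Mg the anode: E°cell = +2.86 V, n = 2.
Overall reaction: 2 Cu⁺(aq) + Mg(s) → 2 Cu(s) + Mg²⁺(aq); Q = [Mg²⁺]^1/[Cu⁺]^2.
From E = E° − (0.0592/n) log Q: log Q = (E° − E)·n/0.0592 = (+2.86 − (+2.740))·2/0.0592 = 4.0541.
So 2·log[Cu⁺] = 1·log(0.0028) − log Q = -2.5528 − (4.0541) = -6.6069; log[Cu⁺] = -6.6069 / 2 = -3.3035; [Cu⁺] = 10^(-3.3035) ≈ 0.00050 M.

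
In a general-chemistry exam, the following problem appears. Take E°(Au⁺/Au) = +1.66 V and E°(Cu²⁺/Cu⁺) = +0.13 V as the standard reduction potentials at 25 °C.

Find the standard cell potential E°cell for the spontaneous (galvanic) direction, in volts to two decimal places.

The Au⁺/Au couple has the higher reduction potential, so it is the cathode; Cu²⁺/Cu⁺ is oxidised at the anode.
E°cell = E°(cathode) − E°(anode) = (+1.66) − (+0.13) = +1.53 V.

+1.53 V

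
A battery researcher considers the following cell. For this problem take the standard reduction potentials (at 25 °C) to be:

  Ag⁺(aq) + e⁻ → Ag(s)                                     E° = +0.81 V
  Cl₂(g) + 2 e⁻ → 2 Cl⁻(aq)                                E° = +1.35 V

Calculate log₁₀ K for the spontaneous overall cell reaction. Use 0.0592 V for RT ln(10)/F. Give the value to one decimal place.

18.2

Cathode: Cl₂/Cl⁻; anode: Ag⁺/Ag. E°cell = +0.54 V, n = 2.
log K = nE°cell / 0.0592 = (2)(+0.54) / 0.0592 = 18.2.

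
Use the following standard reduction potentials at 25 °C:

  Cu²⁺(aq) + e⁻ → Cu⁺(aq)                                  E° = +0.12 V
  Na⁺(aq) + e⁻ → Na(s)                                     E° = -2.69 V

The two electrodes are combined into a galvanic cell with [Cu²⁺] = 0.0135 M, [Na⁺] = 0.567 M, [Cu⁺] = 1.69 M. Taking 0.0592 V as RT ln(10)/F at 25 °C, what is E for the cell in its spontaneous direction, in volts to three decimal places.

+2.700 V

Cu²⁺/Cu⁺ is the cathode (higher E°), Na⁺/Na the anode: E°cell = +0.12 − (-2.69) = +2.81 V, n = 1.
Overall: Cu²⁺(aq) + Na(s) → Cu⁺(aq) + Na⁺(aq)
Q = [Cu⁺]·[Na⁺] / ([Cu²⁺]); log Q = 1.851.
E = E° − (0.0592/n) log Q = +2.81 − (0.0592/1)(1.851) = +2.700 V.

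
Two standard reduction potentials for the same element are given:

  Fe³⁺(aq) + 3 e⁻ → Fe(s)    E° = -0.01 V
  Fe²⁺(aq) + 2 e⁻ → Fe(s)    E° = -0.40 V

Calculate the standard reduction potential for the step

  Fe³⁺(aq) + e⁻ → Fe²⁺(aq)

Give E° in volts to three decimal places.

Sequential free energies add, so n₃E°₃ = n₁E°₁ + n₂E°₂.
With n₃ = 3, and the known step contributing 2×(-0.40) V, the unknown satisfies 1·E° = 3×(-0.01) − 2×(-0.40) = +0.770.
E° = +0.770 / 1 = +0.770 V.

+0.770 V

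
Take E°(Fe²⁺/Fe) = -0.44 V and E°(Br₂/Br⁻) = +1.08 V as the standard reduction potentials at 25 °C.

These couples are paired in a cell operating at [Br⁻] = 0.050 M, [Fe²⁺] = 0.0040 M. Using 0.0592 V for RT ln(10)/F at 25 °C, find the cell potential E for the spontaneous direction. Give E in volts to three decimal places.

+1.668 V

Br₂/Br⁻ is the cathode (higher E°), Fe²⁺/Fe the anode: E°cell = +1.08 − (-0.44) = +1.52 V, n = 2.
Overall: Br₂(l) + Fe(s) → 2 Br⁻(aq) + Fe²⁺(aq)
Q = [Br⁻]^2·[Fe²⁺]; log Q = -5.000.
E = E° − (0.0592/n) log Q = +1.52 − (0.0592/2)(-5.000) = +1.668 V.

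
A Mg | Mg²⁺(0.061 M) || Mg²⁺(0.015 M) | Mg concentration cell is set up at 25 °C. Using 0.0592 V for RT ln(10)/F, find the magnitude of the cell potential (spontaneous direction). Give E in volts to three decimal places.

For a concentration cell E°cell = 0. The 0.061 M side is the cathode (reduction is favoured where [Mg²⁺] is higher).
With n = 2, E = −(0.0592/2) log([Mg²⁺]ₐₙ/[Mg²⁺]꜀ₐₜ) = −(0.0592/2) log(0.015/0.061) = −(0.0592/2)(-0.609) = +0.018 V.

+0.018 V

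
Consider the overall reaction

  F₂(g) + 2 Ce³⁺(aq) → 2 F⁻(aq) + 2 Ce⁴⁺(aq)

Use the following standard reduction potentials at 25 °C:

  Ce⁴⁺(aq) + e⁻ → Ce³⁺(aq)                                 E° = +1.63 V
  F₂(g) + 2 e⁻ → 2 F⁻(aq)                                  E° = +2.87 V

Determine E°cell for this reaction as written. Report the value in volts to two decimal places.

The F₂/F⁻ couple has the higher reduction potential, so it is the cathode; Ce⁴⁺/Ce³⁺ is oxidised at the anode.
E°cell = E°(cathode) − E°(anode) = (+2.87) − (+1.63) = +1.24 V.

+1.24 V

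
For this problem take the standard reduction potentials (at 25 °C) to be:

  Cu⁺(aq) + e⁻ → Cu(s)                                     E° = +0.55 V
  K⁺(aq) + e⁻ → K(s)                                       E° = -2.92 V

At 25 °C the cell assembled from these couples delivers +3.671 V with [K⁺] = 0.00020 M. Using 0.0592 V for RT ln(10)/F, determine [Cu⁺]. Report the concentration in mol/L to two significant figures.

Cu⁺/Cu is the cathode, K⁺/K the anode: E°cell = +3.47 V, n = 1.
Overall reaction: Cu⁺(aq) + K(s) → Cu(s) + K⁺(aq); Q = [K⁺]^1/[Cu⁺]^1.
From E = E° − (0.0592/n) log Q: log Q = (E° − E)·n/0.0592 = (+3.47 − (+3.671))·1/0.0592 = -3.3953.
So 1·log[Cu⁺] = 1·log(0.0002) − log Q = -3.6990 − (-3.3953) = -0.3037; [Cu⁺] = 10^(-0.3037) ≈ 0.50 M.

0.50 M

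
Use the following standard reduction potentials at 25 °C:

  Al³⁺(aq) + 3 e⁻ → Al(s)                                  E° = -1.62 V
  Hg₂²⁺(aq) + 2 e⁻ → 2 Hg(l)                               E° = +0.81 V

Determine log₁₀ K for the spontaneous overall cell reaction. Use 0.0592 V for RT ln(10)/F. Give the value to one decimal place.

246.3

Cathode: Hg₂²⁺/Hg; anode: Al³⁺/Al. E°cell = +2.43 V, n = 6.
log K = nE°cell / 0.0592 = (6)(+2.43) / 0.0592 = 246.3.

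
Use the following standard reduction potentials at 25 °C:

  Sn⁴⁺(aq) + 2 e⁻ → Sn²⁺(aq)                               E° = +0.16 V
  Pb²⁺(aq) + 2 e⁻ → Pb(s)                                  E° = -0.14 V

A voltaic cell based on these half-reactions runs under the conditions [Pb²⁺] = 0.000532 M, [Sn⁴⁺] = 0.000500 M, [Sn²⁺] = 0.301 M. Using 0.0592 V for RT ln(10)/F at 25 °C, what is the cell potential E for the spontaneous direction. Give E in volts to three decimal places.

Sn⁴⁺/Sn²⁺ is the cathode (higher E°), Pb²⁺/Pb the anode: E°cell = +0.16 − (-0.14) = +0.30 V, n = 2.
Overall: Sn⁴⁺(aq) + Pb(s) → Sn²⁺(aq) + Pb²⁺(aq)
Q = [Sn²⁺]·[Pb²⁺] / ([Sn⁴⁺]); log Q = -0.494.
E = E° − (0.0592/n) log Q = +0.30 − (0.0592/2)(-0.494) = +0.315 V.

+0.315 V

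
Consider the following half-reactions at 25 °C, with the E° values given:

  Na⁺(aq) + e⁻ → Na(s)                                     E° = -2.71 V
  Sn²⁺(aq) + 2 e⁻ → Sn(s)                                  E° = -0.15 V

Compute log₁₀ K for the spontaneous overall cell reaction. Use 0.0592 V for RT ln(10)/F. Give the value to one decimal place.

Cathode: Sn²⁺/Sn; anode: Na⁺/Na. E°cell = +2.56 V, n = 2.
log K = nE°cell / 0.0592 = (2)(+2.56) / 0.0592 = 86.5.

86.5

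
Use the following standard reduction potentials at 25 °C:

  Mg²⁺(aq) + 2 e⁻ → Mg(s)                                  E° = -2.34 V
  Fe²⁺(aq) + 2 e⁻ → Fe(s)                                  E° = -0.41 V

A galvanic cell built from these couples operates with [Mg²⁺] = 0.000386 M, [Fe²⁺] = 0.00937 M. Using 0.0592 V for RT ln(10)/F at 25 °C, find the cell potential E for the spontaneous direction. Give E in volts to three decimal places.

Fe²⁺/Fe is the cathode (higher E°), Mg²⁺/Mg the anode: E°cell = -0.41 − (-2.34) = +1.93 V, n = 2.
Overall: Fe²⁺(aq) + Mg(s) → Fe(s) + Mg²⁺(aq)
Q = [Mg²⁺] / ([Fe²⁺]); log Q = -1.385.
E = E° − (0.0592/n) log Q = +1.93 − (0.0592/2)(-1.385) = +1.971 V.

+1.971 V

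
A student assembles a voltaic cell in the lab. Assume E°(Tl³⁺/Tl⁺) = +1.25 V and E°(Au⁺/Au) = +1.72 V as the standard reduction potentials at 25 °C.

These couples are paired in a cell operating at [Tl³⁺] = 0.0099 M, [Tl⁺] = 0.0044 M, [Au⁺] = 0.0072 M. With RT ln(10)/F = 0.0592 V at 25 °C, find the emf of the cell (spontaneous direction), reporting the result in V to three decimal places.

Au⁺/Au is the cathode (higher E°), Tl³⁺/Tl⁺ the anode: E°cell = +1.72 − (+1.25) = +0.47 V, n = 2.
Overall: 2 Au⁺(aq) + Tl⁺(aq) → 2 Au(s) + Tl³⁺(aq)
Q = [Tl³⁺] / ([Au⁺]^2·[Tl⁺]); log Q = 4.638.
E = E° − (0.0592/n) log Q = +0.47 − (0.0592/2)(4.638) = +0.333 V.

+0.333 V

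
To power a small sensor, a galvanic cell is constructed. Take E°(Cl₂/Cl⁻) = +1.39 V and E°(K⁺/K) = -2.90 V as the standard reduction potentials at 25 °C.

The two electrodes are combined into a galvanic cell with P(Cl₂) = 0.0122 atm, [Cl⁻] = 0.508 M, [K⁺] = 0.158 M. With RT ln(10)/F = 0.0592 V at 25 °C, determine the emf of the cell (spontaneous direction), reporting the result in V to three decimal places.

+4.298 V

Cl₂/Cl⁻ is the cathode (higher E°), K⁺/K the anode: E°cell = +1.39 − (-2.90) = +4.29 V, n = 2.
Overall: Cl₂(g) + 2 K(s) → 2 Cl⁻(aq) + 2 K⁺(aq)
Q = [Cl⁻]^2·[K⁺]^2 / (P(Cl₂)); log Q = -0.277.
E = E° − (0.0592/n) log Q = +4.29 − (0.0592/2)(-0.277) = +4.298 V.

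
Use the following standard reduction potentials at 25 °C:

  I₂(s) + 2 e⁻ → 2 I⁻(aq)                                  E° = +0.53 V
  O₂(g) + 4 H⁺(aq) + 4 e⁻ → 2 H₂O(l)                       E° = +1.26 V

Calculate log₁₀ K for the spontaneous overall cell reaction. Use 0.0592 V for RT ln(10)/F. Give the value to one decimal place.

49.3

Cathode: O₂/H₂O; anode: I₂/I⁻. E°cell = +0.73 V, n = 4.
log K = nE°cell / 0.0592 = (4)(+0.73) / 0.0592 = 49.3.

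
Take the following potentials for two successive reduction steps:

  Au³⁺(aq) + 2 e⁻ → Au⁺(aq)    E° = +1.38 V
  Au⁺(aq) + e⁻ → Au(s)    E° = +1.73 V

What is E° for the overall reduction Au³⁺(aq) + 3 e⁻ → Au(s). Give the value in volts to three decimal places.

+1.497 V

Adding the free-energy changes (−nFE°) of the two steps gives −n₃FE°₃ = −n₁FE°₁ − n₂FE°₂.
E°₃ = (2×+1.38 + 1×+1.73) / 3 = (+4.490) / 3 = +1.497 V.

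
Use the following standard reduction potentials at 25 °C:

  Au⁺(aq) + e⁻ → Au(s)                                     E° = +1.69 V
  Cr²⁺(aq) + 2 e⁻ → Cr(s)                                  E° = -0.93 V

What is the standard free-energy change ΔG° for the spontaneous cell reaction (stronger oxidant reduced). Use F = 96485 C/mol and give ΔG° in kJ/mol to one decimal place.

Au⁺/Au (E° = +1.69 V) is the cathode; Cr²⁺/Cr (E° = -0.93 V) is the anode, so E°cell = +2.62 V.
Balancing electrons gives n = 2 (lcm of 1 and 2).
ΔG° = −nFE° = −(2)(96485)(+2.62) = -505,581 J = -505.6 kJ/mol.

-505.6 kJ/mol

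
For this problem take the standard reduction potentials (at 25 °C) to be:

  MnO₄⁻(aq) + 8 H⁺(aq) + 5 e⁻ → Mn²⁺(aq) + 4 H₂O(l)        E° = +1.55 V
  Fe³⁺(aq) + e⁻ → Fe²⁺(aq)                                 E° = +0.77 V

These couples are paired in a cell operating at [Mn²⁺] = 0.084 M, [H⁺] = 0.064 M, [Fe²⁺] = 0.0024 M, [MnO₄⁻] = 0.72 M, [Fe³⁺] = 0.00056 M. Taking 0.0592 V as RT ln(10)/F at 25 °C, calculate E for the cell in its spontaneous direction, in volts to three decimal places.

+0.715 V

MnO₄⁻/Mn²⁺ is the cathode (higher E°), Fe³⁺/Fe²⁺ the anode: E°cell = +1.55 − (+0.77) = +0.78 V, n = 5.
Overall: MnO₄⁻(aq) + 8 H⁺(aq) + 5 Fe²⁺(aq) → Mn²⁺(aq) + 4 H₂O(l) + 5 Fe³⁺(aq)
Q = [Mn²⁺]·[Fe³⁺]^5 / ([MnO₄⁻]·[H⁺]^8·[Fe²⁺]^5); log Q = 5.457.
E = E° − (0.0592/n) log Q = +0.78 − (0.0592/5)(5.457) = +0.715 V.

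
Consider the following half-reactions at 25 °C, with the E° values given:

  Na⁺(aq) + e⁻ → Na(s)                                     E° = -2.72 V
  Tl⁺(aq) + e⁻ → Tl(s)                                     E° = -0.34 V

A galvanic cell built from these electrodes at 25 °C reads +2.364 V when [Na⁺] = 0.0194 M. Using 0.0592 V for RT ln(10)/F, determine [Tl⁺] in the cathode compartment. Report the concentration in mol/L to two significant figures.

0.010 M

Tl⁺/Tl is the cathode, Na⁺/Na the anode: E°cell = +2.38 V, n = 1.
Overall reaction: Tl⁺(aq) + Na(s) → Tl(s) + Na⁺(aq); Q = [Na⁺]^1/[Tl⁺]^1.
From E = E° − (0.0592/n) log Q: log Q = (E° − E)·n/0.0592 = (+2.38 − (+2.364))·1/0.0592 = 0.2703.
So 1·log[Tl⁺] = 1·log(0.0194) − log Q = -1.7122 − (0.2703) = -1.9825; [Tl⁺] = 10^(-1.9825) ≈ 0.010 M.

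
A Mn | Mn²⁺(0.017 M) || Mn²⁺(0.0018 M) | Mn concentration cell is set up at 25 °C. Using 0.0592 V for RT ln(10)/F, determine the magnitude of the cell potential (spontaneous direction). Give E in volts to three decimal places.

For a concentration cell E°cell = 0. The 0.017 M side is the cathode (reduction is favoured where [Mn²⁺] is higher).
With n = 2, E = −(0.0592/2) log([Mn²⁺]ₐₙ/[Mn²⁺]꜀ₐₜ) = −(0.0592/2) log(0.0018/0.017) = −(0.0592/2)(-0.975) = +0.029 V.

+0.029 V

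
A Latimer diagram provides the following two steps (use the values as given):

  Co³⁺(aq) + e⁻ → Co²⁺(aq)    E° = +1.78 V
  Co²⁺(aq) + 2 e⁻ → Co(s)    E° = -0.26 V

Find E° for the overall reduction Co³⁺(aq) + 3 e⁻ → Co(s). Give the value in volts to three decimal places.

+0.420 V

Standard free energies of sequential steps add: ΔG°₃ = ΔG°₁ + ΔG°₂, so n₃E°₃ = n₁E°₁ + n₂E°₂.
E°₃ = (1×+1.78 + 2×-0.26) / 3 = (+1.260) / 3 = +0.420 V.
Simply averaging or adding the two E° values would be wrong; the electron-weighted sum is required.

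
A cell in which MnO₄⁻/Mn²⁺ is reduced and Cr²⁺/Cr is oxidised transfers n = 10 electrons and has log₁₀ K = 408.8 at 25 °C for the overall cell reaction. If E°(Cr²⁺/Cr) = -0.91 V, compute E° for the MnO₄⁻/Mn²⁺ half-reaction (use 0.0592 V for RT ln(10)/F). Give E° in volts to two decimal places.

E°cell = (0.0592/n)·log K = (0.0592/10)(408.8) = +2.420 V.
Since MnO₄⁻/Mn²⁺ is the cathode and Cr²⁺/Cr the anode, E°cell = E°(MnO₄⁻/Mn²⁺) − E°(Cr²⁺/Cr).
So E°(MnO₄⁻/Mn²⁺) = E°cell + E°(Cr²⁺/Cr) = +2.420 + (-0.91) = +1.51 V.

+1.51 V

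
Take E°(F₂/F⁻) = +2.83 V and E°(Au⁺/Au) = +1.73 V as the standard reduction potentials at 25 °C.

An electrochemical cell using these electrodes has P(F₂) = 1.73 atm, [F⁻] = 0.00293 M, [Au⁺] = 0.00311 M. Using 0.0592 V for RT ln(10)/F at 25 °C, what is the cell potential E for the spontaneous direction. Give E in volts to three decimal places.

F₂/F⁻ is the cathode (higher E°), Au⁺/Au the anode: E°cell = +2.83 − (+1.73) = +1.10 V, n = 2.
Overall: F₂(g) + 2 Au(s) → 2 F⁻(aq) + 2 Au⁺(aq)
Q = [F⁻]^2·[Au⁺]^2 / (P(F₂)); log Q = -10.319.
E = E° − (0.0592/n) log Q = +1.10 − (0.0592/2)(-10.319) = +1.405 V.

+1.405 V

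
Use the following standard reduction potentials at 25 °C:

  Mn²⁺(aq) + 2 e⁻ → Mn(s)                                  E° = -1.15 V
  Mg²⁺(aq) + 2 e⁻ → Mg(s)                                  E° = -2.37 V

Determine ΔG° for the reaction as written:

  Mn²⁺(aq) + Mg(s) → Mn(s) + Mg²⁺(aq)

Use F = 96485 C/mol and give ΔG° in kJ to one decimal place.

-235.4 kJ

As written, Mn²⁺/Mn is reduced (cathode) and Mg²⁺/Mg is oxidised (anode), so E°cell = (-1.15) − (-2.37) = +1.22 V.
Balancing electrons gives n = 2.
ΔG° = −nFE° = −(2)(96485)(+1.22) = -235,423 J = -235.4 kJ.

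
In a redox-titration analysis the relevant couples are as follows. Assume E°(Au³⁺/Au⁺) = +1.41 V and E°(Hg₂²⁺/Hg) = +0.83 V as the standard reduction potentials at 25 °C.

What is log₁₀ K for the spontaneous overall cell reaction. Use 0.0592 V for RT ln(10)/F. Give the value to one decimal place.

Cathode: Au³⁺/Au⁺; anode: Hg₂²⁺/Hg. E°cell = +0.58 V, n = 2.
log K = nE°cell / 0.0592 = (2)(+0.58) / 0.0592 = 19.6.

19.6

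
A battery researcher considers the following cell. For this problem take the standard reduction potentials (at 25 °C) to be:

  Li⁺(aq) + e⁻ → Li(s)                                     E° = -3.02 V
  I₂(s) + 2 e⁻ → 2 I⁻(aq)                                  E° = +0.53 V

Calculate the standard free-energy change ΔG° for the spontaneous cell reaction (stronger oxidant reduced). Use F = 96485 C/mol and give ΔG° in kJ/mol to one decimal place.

-685.0 kJ/mol

I₂/I⁻ (E° = +0.53 V) is the cathode; Li⁺/Li (E° = -3.02 V) is the anode, so E°cell = +3.55 V.
Balancing electrons gives n = 2 (lcm of 2 and 1).
ΔG° = −nFE° = −(2)(96485)(+3.55) = -685,044 J = -685.0 kJ/mol.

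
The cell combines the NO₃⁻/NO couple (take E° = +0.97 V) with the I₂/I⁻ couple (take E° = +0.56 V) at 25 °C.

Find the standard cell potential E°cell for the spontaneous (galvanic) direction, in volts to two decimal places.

The NO₃⁻/NO couple has the higher reduction potential, so it is the cathode; I₂/I⁻ is oxidised at the anode.
E°cell = E°(cathode) − E°(anode) = (+0.97) − (+0.56) = +0.41 V.

+0.41 V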